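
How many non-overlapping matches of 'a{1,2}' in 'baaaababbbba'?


Pattern 'a{1,2}' matches between 1 and 2 consecutive a's (greedy).
String: 'baaaababbbba'
Finding runs of a's and applying greedy matching:
  Run at pos 1: 'aaaa' (length 4)
  Run at pos 6: 'a' (length 1)
  Run at pos 11: 'a' (length 1)
Matches: ['aa', 'aa', 'a', 'a']
Count: 4

4


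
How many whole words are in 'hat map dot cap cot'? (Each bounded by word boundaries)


Word boundaries (\b) mark the start/end of each word.
Text: 'hat map dot cap cot'
Splitting by whitespace:
  Word 1: 'hat'
  Word 2: 'map'
  Word 3: 'dot'
  Word 4: 'cap'
  Word 5: 'cot'
Total whole words: 5

5


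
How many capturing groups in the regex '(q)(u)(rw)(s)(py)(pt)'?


To count capturing groups, count each '(' that starts a group.
Pattern: '(q)(u)(rw)(s)(py)(pt)'
Walking through the pattern:
  Position 0: '(' -> group #1
  Position 3: '(' -> group #2
  Position 6: '(' -> group #3
  Position 10: '(' -> group #4
  Position 13: '(' -> group #5
  Position 17: '(' -> group #6
Total capturing groups: 6

6


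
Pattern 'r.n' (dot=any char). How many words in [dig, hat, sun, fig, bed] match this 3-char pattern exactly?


Pattern 'r.n' means: starts with 'r', any single char, ends with 'n'.
Checking each word (must be exactly 3 chars):
  'dig' (len=3): no
  'hat' (len=3): no
  'sun' (len=3): no
  'fig' (len=3): no
  'bed' (len=3): no
Matching words: []
Total: 0

0


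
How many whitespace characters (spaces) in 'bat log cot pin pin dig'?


\s matches whitespace characters (spaces, tabs, etc.).
Text: 'bat log cot pin pin dig'
This text has 6 words separated by spaces.
Number of spaces = number of words - 1 = 6 - 1 = 5

5


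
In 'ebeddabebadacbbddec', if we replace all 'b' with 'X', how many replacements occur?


re.sub('b', 'X', text) replaces every occurrence of 'b' with 'X'.
Text: 'ebeddabebadacbbddec'
Scanning for 'b':
  pos 1: 'b' -> replacement #1
  pos 6: 'b' -> replacement #2
  pos 8: 'b' -> replacement #3
  pos 13: 'b' -> replacement #4
  pos 14: 'b' -> replacement #5
Total replacements: 5

5


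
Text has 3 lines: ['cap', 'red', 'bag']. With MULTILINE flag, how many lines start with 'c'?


With MULTILINE flag, ^ matches the start of each line.
Lines: ['cap', 'red', 'bag']
Checking which lines start with 'c':
  Line 1: 'cap' -> MATCH
  Line 2: 'red' -> no
  Line 3: 'bag' -> no
Matching lines: ['cap']
Count: 1

1


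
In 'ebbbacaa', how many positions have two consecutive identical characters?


Looking for consecutive identical characters in 'ebbbacaa':
  pos 0-1: 'e' vs 'b' -> different
  pos 1-2: 'b' vs 'b' -> MATCH ('bb')
  pos 2-3: 'b' vs 'b' -> MATCH ('bb')
  pos 3-4: 'b' vs 'a' -> different
  pos 4-5: 'a' vs 'c' -> different
  pos 5-6: 'c' vs 'a' -> different
  pos 6-7: 'a' vs 'a' -> MATCH ('aa')
Consecutive identical pairs: ['bb', 'bb', 'aa']
Count: 3

3


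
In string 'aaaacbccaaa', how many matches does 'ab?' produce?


Pattern 'ab?' matches 'a' optionally followed by 'b'.
String: 'aaaacbccaaa'
Scanning left to right for 'a' then checking next char:
  Match 1: 'a' (a not followed by b)
  Match 2: 'a' (a not followed by b)
  Match 3: 'a' (a not followed by b)
  Match 4: 'a' (a not followed by b)
  Match 5: 'a' (a not followed by b)
  Match 6: 'a' (a not followed by b)
  Match 7: 'a' (a not followed by b)
Total matches: 7

7


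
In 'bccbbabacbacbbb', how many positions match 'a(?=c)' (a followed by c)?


Lookahead 'a(?=c)' matches 'a' only when followed by 'c'.
String: 'bccbbabacbacbbb'
Checking each position where char is 'a':
  pos 5: 'a' -> no (next='b')
  pos 7: 'a' -> MATCH (next='c')
  pos 10: 'a' -> MATCH (next='c')
Matching positions: [7, 10]
Count: 2

2


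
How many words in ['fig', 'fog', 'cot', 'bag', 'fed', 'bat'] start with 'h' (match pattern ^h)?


Pattern ^h anchors to start of word. Check which words begin with 'h':
  'fig' -> no
  'fog' -> no
  'cot' -> no
  'bag' -> no
  'fed' -> no
  'bat' -> no
Matching words: []
Count: 0

0


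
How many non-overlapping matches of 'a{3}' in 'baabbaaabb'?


Pattern 'a{3}' matches exactly 3 consecutive a's (greedy, non-overlapping).
String: 'baabbaaabb'
Scanning for runs of a's:
  Run at pos 1: 'aa' (length 2) -> 0 match(es)
  Run at pos 5: 'aaa' (length 3) -> 1 match(es)
Matches found: ['aaa']
Total: 1

1


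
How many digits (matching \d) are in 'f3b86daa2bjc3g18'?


\d matches any digit 0-9.
Scanning 'f3b86daa2bjc3g18':
  pos 1: '3' -> DIGIT
  pos 3: '8' -> DIGIT
  pos 4: '6' -> DIGIT
  pos 8: '2' -> DIGIT
  pos 12: '3' -> DIGIT
  pos 14: '1' -> DIGIT
  pos 15: '8' -> DIGIT
Digits found: ['3', '8', '6', '2', '3', '1', '8']
Total: 7

7


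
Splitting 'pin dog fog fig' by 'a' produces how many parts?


Splitting by 'a' breaks the string at each occurrence of the separator.
Text: 'pin dog fog fig'
Parts after split:
  Part 1: 'pin dog fog fig'
Total parts: 1

1


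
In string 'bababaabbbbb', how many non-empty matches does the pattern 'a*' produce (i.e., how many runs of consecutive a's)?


Pattern 'a*' matches zero or more a's. We want non-empty runs of consecutive a's.
String: 'bababaabbbbb'
Walking through the string to find runs of a's:
  Run 1: positions 1-1 -> 'a'
  Run 2: positions 3-3 -> 'a'
  Run 3: positions 5-6 -> 'aa'
Non-empty runs found: ['a', 'a', 'aa']
Count: 3

3


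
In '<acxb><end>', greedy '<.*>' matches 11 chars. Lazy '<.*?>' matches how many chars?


Greedy '<.*>' tries to match as MUCH as possible.
Lazy '<.*?>' tries to match as LITTLE as possible.

String: '<acxb><end>'
Greedy '<.*>' starts at first '<' and extends to the LAST '>': '<acxb><end>' (11 chars)
Lazy '<.*?>' starts at first '<' and stops at the FIRST '>': '<acxb>' (6 chars)

6


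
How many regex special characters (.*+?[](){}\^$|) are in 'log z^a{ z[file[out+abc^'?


Regex special characters are: . * + ? [ ] ( ) { } \ ^ $ |
Scanning 'log z^a{ z[file[out+abc^':
  pos 5: '^' -> SPECIAL
  pos 7: '{' -> SPECIAL
  pos 10: '[' -> SPECIAL
  pos 15: '[' -> SPECIAL
  pos 19: '+' -> SPECIAL
  pos 23: '^' -> SPECIAL
Special chars found: ['^', '{', '[', '[', '+', '^']
Total: 6

6


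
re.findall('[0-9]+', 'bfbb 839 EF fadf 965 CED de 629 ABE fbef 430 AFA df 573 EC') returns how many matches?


Pattern '[0-9]+' finds one or more digits.
Text: 'bfbb 839 EF fadf 965 CED de 629 ABE fbef 430 AFA df 573 EC'
Scanning for matches:
  Match 1: '839'
  Match 2: '965'
  Match 3: '629'
  Match 4: '430'
  Match 5: '573'
Total matches: 5

5


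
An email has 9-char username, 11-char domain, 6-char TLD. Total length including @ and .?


An email address has format: username@domain.tld
Username length: 9
'@' character: 1
Domain length: 11
'.' character: 1
TLD length: 6
Total = 9 + 1 + 11 + 1 + 6 = 28

28


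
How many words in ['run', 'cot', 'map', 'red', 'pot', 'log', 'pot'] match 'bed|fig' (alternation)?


Alternation 'bed|fig' matches either 'bed' or 'fig'.
Checking each word:
  'run' -> no
  'cot' -> no
  'map' -> no
  'red' -> no
  'pot' -> no
  'log' -> no
  'pot' -> no
Matches: []
Count: 0

0


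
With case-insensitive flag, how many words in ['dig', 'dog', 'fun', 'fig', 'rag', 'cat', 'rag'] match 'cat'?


Case-insensitive matching: compare each word's lowercase form to 'cat'.
  'dig' -> lower='dig' -> no
  'dog' -> lower='dog' -> no
  'fun' -> lower='fun' -> no
  'fig' -> lower='fig' -> no
  'rag' -> lower='rag' -> no
  'cat' -> lower='cat' -> MATCH
  'rag' -> lower='rag' -> no
Matches: ['cat']
Count: 1

1


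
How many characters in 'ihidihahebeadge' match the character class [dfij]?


Character class [dfij] matches any of: {d, f, i, j}
Scanning string 'ihidihahebeadge' character by character:
  pos 0: 'i' -> MATCH
  pos 1: 'h' -> no
  pos 2: 'i' -> MATCH
  pos 3: 'd' -> MATCH
  pos 4: 'i' -> MATCH
  pos 5: 'h' -> no
  pos 6: 'a' -> no
  pos 7: 'h' -> no
  pos 8: 'e' -> no
  pos 9: 'b' -> no
  pos 10: 'e' -> no
  pos 11: 'a' -> no
  pos 12: 'd' -> MATCH
  pos 13: 'g' -> no
  pos 14: 'e' -> no
Total matches: 5

5


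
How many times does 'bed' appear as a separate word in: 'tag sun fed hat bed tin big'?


Scanning each word for exact match 'bed':
  Word 1: 'tag' -> no
  Word 2: 'sun' -> no
  Word 3: 'fed' -> no
  Word 4: 'hat' -> no
  Word 5: 'bed' -> MATCH
  Word 6: 'tin' -> no
  Word 7: 'big' -> no
Total matches: 1

1


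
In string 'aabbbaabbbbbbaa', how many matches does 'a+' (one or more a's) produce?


Pattern 'a+' matches one or more consecutive a's.
String: 'aabbbaabbbbbbaa'
Scanning for runs of a:
  Match 1: 'aa' (length 2)
  Match 2: 'aa' (length 2)
  Match 3: 'aa' (length 2)
Total matches: 3

3


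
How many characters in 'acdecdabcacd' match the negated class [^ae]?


Negated class [^ae] matches any char NOT in {a, e}
Scanning 'acdecdabcacd':
  pos 0: 'a' -> no (excluded)
  pos 1: 'c' -> MATCH
  pos 2: 'd' -> MATCH
  pos 3: 'e' -> no (excluded)
  pos 4: 'c' -> MATCH
  pos 5: 'd' -> MATCH
  pos 6: 'a' -> no (excluded)
  pos 7: 'b' -> MATCH
  pos 8: 'c' -> MATCH
  pos 9: 'a' -> no (excluded)
  pos 10: 'c' -> MATCH
  pos 11: 'd' -> MATCH
Total matches: 8

8


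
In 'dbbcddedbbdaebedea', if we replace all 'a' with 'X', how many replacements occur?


re.sub('a', 'X', text) replaces every occurrence of 'a' with 'X'.
Text: 'dbbcddedbbdaebedea'
Scanning for 'a':
  pos 11: 'a' -> replacement #1
  pos 17: 'a' -> replacement #2
Total replacements: 2

2


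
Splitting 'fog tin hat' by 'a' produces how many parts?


Splitting by 'a' breaks the string at each occurrence of the separator.
Text: 'fog tin hat'
Parts after split:
  Part 1: 'fog tin h'
  Part 2: 't'
Total parts: 2

2


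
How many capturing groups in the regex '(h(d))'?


To count capturing groups, count each '(' that starts a group.
Pattern: '(h(d))'
Walking through the pattern:
  Position 0: '(' -> group #1
  Position 2: '(' -> group #2
Total capturing groups: 2

2


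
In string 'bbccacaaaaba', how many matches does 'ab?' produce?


Pattern 'ab?' matches 'a' optionally followed by 'b'.
String: 'bbccacaaaaba'
Scanning left to right for 'a' then checking next char:
  Match 1: 'a' (a not followed by b)
  Match 2: 'a' (a not followed by b)
  Match 3: 'a' (a not followed by b)
  Match 4: 'a' (a not followed by b)
  Match 5: 'ab' (a followed by b)
  Match 6: 'a' (a not followed by b)
Total matches: 6

6


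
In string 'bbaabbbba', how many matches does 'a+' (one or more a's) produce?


Pattern 'a+' matches one or more consecutive a's.
String: 'bbaabbbba'
Scanning for runs of a:
  Match 1: 'aa' (length 2)
  Match 2: 'a' (length 1)
Total matches: 2

2


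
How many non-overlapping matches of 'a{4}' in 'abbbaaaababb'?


Pattern 'a{4}' matches exactly 4 consecutive a's (greedy, non-overlapping).
String: 'abbbaaaababb'
Scanning for runs of a's:
  Run at pos 0: 'a' (length 1) -> 0 match(es)
  Run at pos 4: 'aaaa' (length 4) -> 1 match(es)
  Run at pos 9: 'a' (length 1) -> 0 match(es)
Matches found: ['aaaa']
Total: 1

1


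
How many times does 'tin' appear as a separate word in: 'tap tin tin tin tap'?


Scanning each word for exact match 'tin':
  Word 1: 'tap' -> no
  Word 2: 'tin' -> MATCH
  Word 3: 'tin' -> MATCH
  Word 4: 'tin' -> MATCH
  Word 5: 'tap' -> no
Total matches: 3

3


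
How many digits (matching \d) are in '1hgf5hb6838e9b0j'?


\d matches any digit 0-9.
Scanning '1hgf5hb6838e9b0j':
  pos 0: '1' -> DIGIT
  pos 4: '5' -> DIGIT
  pos 7: '6' -> DIGIT
  pos 8: '8' -> DIGIT
  pos 9: '3' -> DIGIT
  pos 10: '8' -> DIGIT
  pos 12: '9' -> DIGIT
  pos 14: '0' -> DIGIT
Digits found: ['1', '5', '6', '8', '3', '8', '9', '0']
Total: 8

8


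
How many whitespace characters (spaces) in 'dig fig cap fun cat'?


\s matches whitespace characters (spaces, tabs, etc.).
Text: 'dig fig cap fun cat'
This text has 5 words separated by spaces.
Number of spaces = number of words - 1 = 5 - 1 = 4

4


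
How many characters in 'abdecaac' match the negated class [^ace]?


Negated class [^ace] matches any char NOT in {a, c, e}
Scanning 'abdecaac':
  pos 0: 'a' -> no (excluded)
  pos 1: 'b' -> MATCH
  pos 2: 'd' -> MATCH
  pos 3: 'e' -> no (excluded)
  pos 4: 'c' -> no (excluded)
  pos 5: 'a' -> no (excluded)
  pos 6: 'a' -> no (excluded)
  pos 7: 'c' -> no (excluded)
Total matches: 2

2


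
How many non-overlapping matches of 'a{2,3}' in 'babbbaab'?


Pattern 'a{2,3}' matches between 2 and 3 consecutive a's (greedy).
String: 'babbbaab'
Finding runs of a's and applying greedy matching:
  Run at pos 1: 'a' (length 1)
  Run at pos 5: 'aa' (length 2)
Matches: ['aa']
Count: 1

1


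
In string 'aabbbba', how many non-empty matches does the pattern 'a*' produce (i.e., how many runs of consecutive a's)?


Pattern 'a*' matches zero or more a's. We want non-empty runs of consecutive a's.
String: 'aabbbba'
Walking through the string to find runs of a's:
  Run 1: positions 0-1 -> 'aa'
  Run 2: positions 6-6 -> 'a'
Non-empty runs found: ['aa', 'a']
Count: 2

2


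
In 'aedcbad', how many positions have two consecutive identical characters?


Looking for consecutive identical characters in 'aedcbad':
  pos 0-1: 'a' vs 'e' -> different
  pos 1-2: 'e' vs 'd' -> different
  pos 2-3: 'd' vs 'c' -> different
  pos 3-4: 'c' vs 'b' -> different
  pos 4-5: 'b' vs 'a' -> different
  pos 5-6: 'a' vs 'd' -> different
Consecutive identical pairs: []
Count: 0

0


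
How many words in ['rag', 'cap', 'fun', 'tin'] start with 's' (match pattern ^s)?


Pattern ^s anchors to start of word. Check which words begin with 's':
  'rag' -> no
  'cap' -> no
  'fun' -> no
  'tin' -> no
Matching words: []
Count: 0

0


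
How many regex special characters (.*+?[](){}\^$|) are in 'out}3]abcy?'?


Regex special characters are: . * + ? [ ] ( ) { } \ ^ $ |
Scanning 'out}3]abcy?':
  pos 3: '}' -> SPECIAL
  pos 5: ']' -> SPECIAL
  pos 10: '?' -> SPECIAL
Special chars found: ['}', ']', '?']
Total: 3

3


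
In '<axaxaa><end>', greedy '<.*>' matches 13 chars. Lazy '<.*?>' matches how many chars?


Greedy '<.*>' tries to match as MUCH as possible.
Lazy '<.*?>' tries to match as LITTLE as possible.

String: '<axaxaa><end>'
Greedy '<.*>' starts at first '<' and extends to the LAST '>': '<axaxaa><end>' (13 chars)
Lazy '<.*?>' starts at first '<' and stops at the FIRST '>': '<axaxaa>' (8 chars)

8


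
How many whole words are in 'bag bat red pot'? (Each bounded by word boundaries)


Word boundaries (\b) mark the start/end of each word.
Text: 'bag bat red pot'
Splitting by whitespace:
  Word 1: 'bag'
  Word 2: 'bat'
  Word 3: 'red'
  Word 4: 'pot'
Total whole words: 4

4


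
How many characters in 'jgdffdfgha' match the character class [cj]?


Character class [cj] matches any of: {c, j}
Scanning string 'jgdffdfgha' character by character:
  pos 0: 'j' -> MATCH
  pos 1: 'g' -> no
  pos 2: 'd' -> no
  pos 3: 'f' -> no
  pos 4: 'f' -> no
  pos 5: 'd' -> no
  pos 6: 'f' -> no
  pos 7: 'g' -> no
  pos 8: 'h' -> no
  pos 9: 'a' -> no
Total matches: 1

1


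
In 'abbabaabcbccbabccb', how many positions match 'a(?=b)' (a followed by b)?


Lookahead 'a(?=b)' matches 'a' only when followed by 'b'.
String: 'abbabaabcbccbabccb'
Checking each position where char is 'a':
  pos 0: 'a' -> MATCH (next='b')
  pos 3: 'a' -> MATCH (next='b')
  pos 5: 'a' -> no (next='a')
  pos 6: 'a' -> MATCH (next='b')
  pos 13: 'a' -> MATCH (next='b')
Matching positions: [0, 3, 6, 13]
Count: 4

4


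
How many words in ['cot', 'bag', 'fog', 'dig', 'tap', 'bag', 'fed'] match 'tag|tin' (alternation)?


Alternation 'tag|tin' matches either 'tag' or 'tin'.
Checking each word:
  'cot' -> no
  'bag' -> no
  'fog' -> no
  'dig' -> no
  'tap' -> no
  'bag' -> no
  'fed' -> no
Matches: []
Count: 0

0


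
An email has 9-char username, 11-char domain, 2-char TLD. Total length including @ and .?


An email address has format: username@domain.tld
Username length: 9
'@' character: 1
Domain length: 11
'.' character: 1
TLD length: 2
Total = 9 + 1 + 11 + 1 + 2 = 24

24


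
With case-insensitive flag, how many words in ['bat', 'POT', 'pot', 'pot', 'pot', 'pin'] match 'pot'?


Case-insensitive matching: compare each word's lowercase form to 'pot'.
  'bat' -> lower='bat' -> no
  'POT' -> lower='pot' -> MATCH
  'pot' -> lower='pot' -> MATCH
  'pot' -> lower='pot' -> MATCH
  'pot' -> lower='pot' -> MATCH
  'pin' -> lower='pin' -> no
Matches: ['POT', 'pot', 'pot', 'pot']
Count: 4

4


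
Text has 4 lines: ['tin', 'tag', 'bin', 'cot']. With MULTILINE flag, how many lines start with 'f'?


With MULTILINE flag, ^ matches the start of each line.
Lines: ['tin', 'tag', 'bin', 'cot']
Checking which lines start with 'f':
  Line 1: 'tin' -> no
  Line 2: 'tag' -> no
  Line 3: 'bin' -> no
  Line 4: 'cot' -> no
Matching lines: []
Count: 0

0


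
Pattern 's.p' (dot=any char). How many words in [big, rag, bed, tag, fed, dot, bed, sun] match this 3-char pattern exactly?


Pattern 's.p' means: starts with 's', any single char, ends with 'p'.
Checking each word (must be exactly 3 chars):
  'big' (len=3): no
  'rag' (len=3): no
  'bed' (len=3): no
  'tag' (len=3): no
  'fed' (len=3): no
  'dot' (len=3): no
  'bed' (len=3): no
  'sun' (len=3): no
Matching words: []
Total: 0

0


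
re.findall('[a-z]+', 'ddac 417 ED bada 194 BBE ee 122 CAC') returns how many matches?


Pattern '[a-z]+' finds one or more lowercase letters.
Text: 'ddac 417 ED bada 194 BBE ee 122 CAC'
Scanning for matches:
  Match 1: 'ddac'
  Match 2: 'bada'
  Match 3: 'ee'
Total matches: 3

3


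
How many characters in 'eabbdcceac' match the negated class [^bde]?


Negated class [^bde] matches any char NOT in {b, d, e}
Scanning 'eabbdcceac':
  pos 0: 'e' -> no (excluded)
  pos 1: 'a' -> MATCH
  pos 2: 'b' -> no (excluded)
  pos 3: 'b' -> no (excluded)
  pos 4: 'd' -> no (excluded)
  pos 5: 'c' -> MATCH
  pos 6: 'c' -> MATCH
  pos 7: 'e' -> no (excluded)
  pos 8: 'a' -> MATCH
  pos 9: 'c' -> MATCH
Total matches: 5

5


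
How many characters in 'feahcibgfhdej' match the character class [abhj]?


Character class [abhj] matches any of: {a, b, h, j}
Scanning string 'feahcibgfhdej' character by character:
  pos 0: 'f' -> no
  pos 1: 'e' -> no
  pos 2: 'a' -> MATCH
  pos 3: 'h' -> MATCH
  pos 4: 'c' -> no
  pos 5: 'i' -> no
  pos 6: 'b' -> MATCH
  pos 7: 'g' -> no
  pos 8: 'f' -> no
  pos 9: 'h' -> MATCH
  pos 10: 'd' -> no
  pos 11: 'e' -> no
  pos 12: 'j' -> MATCH
Total matches: 5

5


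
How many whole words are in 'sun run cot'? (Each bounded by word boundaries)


Word boundaries (\b) mark the start/end of each word.
Text: 'sun run cot'
Splitting by whitespace:
  Word 1: 'sun'
  Word 2: 'run'
  Word 3: 'cot'
Total whole words: 3

3


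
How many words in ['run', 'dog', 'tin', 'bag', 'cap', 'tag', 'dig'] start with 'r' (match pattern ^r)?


Pattern ^r anchors to start of word. Check which words begin with 'r':
  'run' -> MATCH (starts with 'r')
  'dog' -> no
  'tin' -> no
  'bag' -> no
  'cap' -> no
  'tag' -> no
  'dig' -> no
Matching words: ['run']
Count: 1

1


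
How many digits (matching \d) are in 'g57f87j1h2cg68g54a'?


\d matches any digit 0-9.
Scanning 'g57f87j1h2cg68g54a':
  pos 1: '5' -> DIGIT
  pos 2: '7' -> DIGIT
  pos 4: '8' -> DIGIT
  pos 5: '7' -> DIGIT
  pos 7: '1' -> DIGIT
  pos 9: '2' -> DIGIT
  pos 12: '6' -> DIGIT
  pos 13: '8' -> DIGIT
  pos 15: '5' -> DIGIT
  pos 16: '4' -> DIGIT
Digits found: ['5', '7', '8', '7', '1', '2', '6', '8', '5', '4']
Total: 10

10


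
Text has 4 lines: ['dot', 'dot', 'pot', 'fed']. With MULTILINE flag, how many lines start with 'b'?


With MULTILINE flag, ^ matches the start of each line.
Lines: ['dot', 'dot', 'pot', 'fed']
Checking which lines start with 'b':
  Line 1: 'dot' -> no
  Line 2: 'dot' -> no
  Line 3: 'pot' -> no
  Line 4: 'fed' -> no
Matching lines: []
Count: 0

0


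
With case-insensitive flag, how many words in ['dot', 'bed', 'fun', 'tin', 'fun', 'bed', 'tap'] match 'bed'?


Case-insensitive matching: compare each word's lowercase form to 'bed'.
  'dot' -> lower='dot' -> no
  'bed' -> lower='bed' -> MATCH
  'fun' -> lower='fun' -> no
  'tin' -> lower='tin' -> no
  'fun' -> lower='fun' -> no
  'bed' -> lower='bed' -> MATCH
  'tap' -> lower='tap' -> no
Matches: ['bed', 'bed']
Count: 2

2


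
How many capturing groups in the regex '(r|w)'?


To count capturing groups, count each '(' that starts a group.
Pattern: '(r|w)'
Walking through the pattern:
  Position 0: '(' -> group #1
Total capturing groups: 1

1


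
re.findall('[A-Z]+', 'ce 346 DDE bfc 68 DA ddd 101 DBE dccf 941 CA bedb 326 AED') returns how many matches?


Pattern '[A-Z]+' finds one or more uppercase letters.
Text: 'ce 346 DDE bfc 68 DA ddd 101 DBE dccf 941 CA bedb 326 AED'
Scanning for matches:
  Match 1: 'DDE'
  Match 2: 'DA'
  Match 3: 'DBE'
  Match 4: 'CA'
  Match 5: 'AED'
Total matches: 5

5


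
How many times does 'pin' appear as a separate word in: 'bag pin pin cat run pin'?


Scanning each word for exact match 'pin':
  Word 1: 'bag' -> no
  Word 2: 'pin' -> MATCH
  Word 3: 'pin' -> MATCH
  Word 4: 'cat' -> no
  Word 5: 'run' -> no
  Word 6: 'pin' -> MATCH
Total matches: 3

3


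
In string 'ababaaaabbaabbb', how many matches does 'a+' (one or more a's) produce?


Pattern 'a+' matches one or more consecutive a's.
String: 'ababaaaabbaabbb'
Scanning for runs of a:
  Match 1: 'a' (length 1)
  Match 2: 'a' (length 1)
  Match 3: 'aaaa' (length 4)
  Match 4: 'aa' (length 2)
Total matches: 4

4


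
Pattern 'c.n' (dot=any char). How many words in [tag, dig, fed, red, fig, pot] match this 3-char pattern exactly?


Pattern 'c.n' means: starts with 'c', any single char, ends with 'n'.
Checking each word (must be exactly 3 chars):
  'tag' (len=3): no
  'dig' (len=3): no
  'fed' (len=3): no
  'red' (len=3): no
  'fig' (len=3): no
  'pot' (len=3): no
Matching words: []
Total: 0

0


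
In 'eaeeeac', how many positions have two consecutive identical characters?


Looking for consecutive identical characters in 'eaeeeac':
  pos 0-1: 'e' vs 'a' -> different
  pos 1-2: 'a' vs 'e' -> different
  pos 2-3: 'e' vs 'e' -> MATCH ('ee')
  pos 3-4: 'e' vs 'e' -> MATCH ('ee')
  pos 4-5: 'e' vs 'a' -> different
  pos 5-6: 'a' vs 'c' -> different
Consecutive identical pairs: ['ee', 'ee']
Count: 2

2


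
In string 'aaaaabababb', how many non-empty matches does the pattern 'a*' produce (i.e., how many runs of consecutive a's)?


Pattern 'a*' matches zero or more a's. We want non-empty runs of consecutive a's.
String: 'aaaaabababb'
Walking through the string to find runs of a's:
  Run 1: positions 0-4 -> 'aaaaa'
  Run 2: positions 6-6 -> 'a'
  Run 3: positions 8-8 -> 'a'
Non-empty runs found: ['aaaaa', 'a', 'a']
Count: 3

3


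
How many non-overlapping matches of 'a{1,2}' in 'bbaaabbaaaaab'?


Pattern 'a{1,2}' matches between 1 and 2 consecutive a's (greedy).
String: 'bbaaabbaaaaab'
Finding runs of a's and applying greedy matching:
  Run at pos 2: 'aaa' (length 3)
  Run at pos 7: 'aaaaa' (length 5)
Matches: ['aa', 'a', 'aa', 'aa', 'a']
Count: 5

5


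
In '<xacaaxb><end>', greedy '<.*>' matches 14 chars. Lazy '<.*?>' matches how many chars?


Greedy '<.*>' tries to match as MUCH as possible.
Lazy '<.*?>' tries to match as LITTLE as possible.

String: '<xacaaxb><end>'
Greedy '<.*>' starts at first '<' and extends to the LAST '>': '<xacaaxb><end>' (14 chars)
Lazy '<.*?>' starts at first '<' and stops at the FIRST '>': '<xacaaxb>' (9 chars)

9


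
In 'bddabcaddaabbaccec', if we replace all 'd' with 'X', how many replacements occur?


re.sub('d', 'X', text) replaces every occurrence of 'd' with 'X'.
Text: 'bddabcaddaabbaccec'
Scanning for 'd':
  pos 1: 'd' -> replacement #1
  pos 2: 'd' -> replacement #2
  pos 7: 'd' -> replacement #3
  pos 8: 'd' -> replacement #4
Total replacements: 4

4


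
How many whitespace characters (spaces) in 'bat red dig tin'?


\s matches whitespace characters (spaces, tabs, etc.).
Text: 'bat red dig tin'
This text has 4 words separated by spaces.
Number of spaces = number of words - 1 = 4 - 1 = 3

3


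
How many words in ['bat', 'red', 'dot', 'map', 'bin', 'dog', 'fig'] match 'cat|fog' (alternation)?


Alternation 'cat|fog' matches either 'cat' or 'fog'.
Checking each word:
  'bat' -> no
  'red' -> no
  'dot' -> no
  'map' -> no
  'bin' -> no
  'dog' -> no
  'fig' -> no
Matches: []
Count: 0

0


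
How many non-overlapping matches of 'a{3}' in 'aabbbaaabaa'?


Pattern 'a{3}' matches exactly 3 consecutive a's (greedy, non-overlapping).
String: 'aabbbaaabaa'
Scanning for runs of a's:
  Run at pos 0: 'aa' (length 2) -> 0 match(es)
  Run at pos 5: 'aaa' (length 3) -> 1 match(es)
  Run at pos 9: 'aa' (length 2) -> 0 match(es)
Matches found: ['aaa']
Total: 1

1


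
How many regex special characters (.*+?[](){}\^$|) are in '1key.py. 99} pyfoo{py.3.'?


Regex special characters are: . * + ? [ ] ( ) { } \ ^ $ |
Scanning '1key.py. 99} pyfoo{py.3.':
  pos 4: '.' -> SPECIAL
  pos 7: '.' -> SPECIAL
  pos 11: '}' -> SPECIAL
  pos 18: '{' -> SPECIAL
  pos 21: '.' -> SPECIAL
  pos 23: '.' -> SPECIAL
Special chars found: ['.', '.', '}', '{', '.', '.']
Total: 6

6


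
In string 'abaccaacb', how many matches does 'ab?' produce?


Pattern 'ab?' matches 'a' optionally followed by 'b'.
String: 'abaccaacb'
Scanning left to right for 'a' then checking next char:
  Match 1: 'ab' (a followed by b)
  Match 2: 'a' (a not followed by b)
  Match 3: 'a' (a not followed by b)
  Match 4: 'a' (a not followed by b)
Total matches: 4

4


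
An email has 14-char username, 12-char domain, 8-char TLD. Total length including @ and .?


An email address has format: username@domain.tld
Username length: 14
'@' character: 1
Domain length: 12
'.' character: 1
TLD length: 8
Total = 14 + 1 + 12 + 1 + 8 = 36

36


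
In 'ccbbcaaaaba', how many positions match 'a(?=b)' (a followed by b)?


Lookahead 'a(?=b)' matches 'a' only when followed by 'b'.
String: 'ccbbcaaaaba'
Checking each position where char is 'a':
  pos 5: 'a' -> no (next='a')
  pos 6: 'a' -> no (next='a')
  pos 7: 'a' -> no (next='a')
  pos 8: 'a' -> MATCH (next='b')
Matching positions: [8]
Count: 1

1


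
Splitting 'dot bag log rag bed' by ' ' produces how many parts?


Splitting by ' ' breaks the string at each occurrence of the separator.
Text: 'dot bag log rag bed'
Parts after split:
  Part 1: 'dot'
  Part 2: 'bag'
  Part 3: 'log'
  Part 4: 'rag'
  Part 5: 'bed'
Total parts: 5

5


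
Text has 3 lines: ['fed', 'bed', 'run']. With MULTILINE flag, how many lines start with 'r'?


With MULTILINE flag, ^ matches the start of each line.
Lines: ['fed', 'bed', 'run']
Checking which lines start with 'r':
  Line 1: 'fed' -> no
  Line 2: 'bed' -> no
  Line 3: 'run' -> MATCH
Matching lines: ['run']
Count: 1

1


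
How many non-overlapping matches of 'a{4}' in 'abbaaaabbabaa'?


Pattern 'a{4}' matches exactly 4 consecutive a's (greedy, non-overlapping).
String: 'abbaaaabbabaa'
Scanning for runs of a's:
  Run at pos 0: 'a' (length 1) -> 0 match(es)
  Run at pos 3: 'aaaa' (length 4) -> 1 match(es)
  Run at pos 9: 'a' (length 1) -> 0 match(es)
  Run at pos 11: 'aa' (length 2) -> 0 match(es)
Matches found: ['aaaa']
Total: 1

1


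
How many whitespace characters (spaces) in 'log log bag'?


\s matches whitespace characters (spaces, tabs, etc.).
Text: 'log log bag'
This text has 3 words separated by spaces.
Number of spaces = number of words - 1 = 3 - 1 = 2

2


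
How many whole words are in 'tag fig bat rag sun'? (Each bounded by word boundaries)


Word boundaries (\b) mark the start/end of each word.
Text: 'tag fig bat rag sun'
Splitting by whitespace:
  Word 1: 'tag'
  Word 2: 'fig'
  Word 3: 'bat'
  Word 4: 'rag'
  Word 5: 'sun'
Total whole words: 5

5


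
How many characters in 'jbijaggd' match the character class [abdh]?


Character class [abdh] matches any of: {a, b, d, h}
Scanning string 'jbijaggd' character by character:
  pos 0: 'j' -> no
  pos 1: 'b' -> MATCH
  pos 2: 'i' -> no
  pos 3: 'j' -> no
  pos 4: 'a' -> MATCH
  pos 5: 'g' -> no
  pos 6: 'g' -> no
  pos 7: 'd' -> MATCH
Total matches: 3

3


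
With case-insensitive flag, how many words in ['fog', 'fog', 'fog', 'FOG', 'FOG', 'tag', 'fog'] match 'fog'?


Case-insensitive matching: compare each word's lowercase form to 'fog'.
  'fog' -> lower='fog' -> MATCH
  'fog' -> lower='fog' -> MATCH
  'fog' -> lower='fog' -> MATCH
  'FOG' -> lower='fog' -> MATCH
  'FOG' -> lower='fog' -> MATCH
  'tag' -> lower='tag' -> no
  'fog' -> lower='fog' -> MATCH
Matches: ['fog', 'fog', 'fog', 'FOG', 'FOG', 'fog']
Count: 6

6


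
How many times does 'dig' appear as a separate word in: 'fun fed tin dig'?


Scanning each word for exact match 'dig':
  Word 1: 'fun' -> no
  Word 2: 'fed' -> no
  Word 3: 'tin' -> no
  Word 4: 'dig' -> MATCH
Total matches: 1

1


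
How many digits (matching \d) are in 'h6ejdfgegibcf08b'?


\d matches any digit 0-9.
Scanning 'h6ejdfgegibcf08b':
  pos 1: '6' -> DIGIT
  pos 13: '0' -> DIGIT
  pos 14: '8' -> DIGIT
Digits found: ['6', '0', '8']
Total: 3

3


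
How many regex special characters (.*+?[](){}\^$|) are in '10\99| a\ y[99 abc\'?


Regex special characters are: . * + ? [ ] ( ) { } \ ^ $ |
Scanning '10\99| a\ y[99 abc\':
  pos 2: '\' -> SPECIAL
  pos 5: '|' -> SPECIAL
  pos 8: '\' -> SPECIAL
  pos 11: '[' -> SPECIAL
  pos 18: '\' -> SPECIAL
Special chars found: ['\\', '|', '\\', '[', '\\']
Total: 5

5


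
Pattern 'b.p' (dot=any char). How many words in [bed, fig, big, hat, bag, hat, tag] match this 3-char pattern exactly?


Pattern 'b.p' means: starts with 'b', any single char, ends with 'p'.
Checking each word (must be exactly 3 chars):
  'bed' (len=3): no
  'fig' (len=3): no
  'big' (len=3): no
  'hat' (len=3): no
  'bag' (len=3): no
  'hat' (len=3): no
  'tag' (len=3): no
Matching words: []
Total: 0

0


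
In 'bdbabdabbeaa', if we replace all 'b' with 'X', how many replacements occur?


re.sub('b', 'X', text) replaces every occurrence of 'b' with 'X'.
Text: 'bdbabdabbeaa'
Scanning for 'b':
  pos 0: 'b' -> replacement #1
  pos 2: 'b' -> replacement #2
  pos 4: 'b' -> replacement #3
  pos 7: 'b' -> replacement #4
  pos 8: 'b' -> replacement #5
Total replacements: 5

5


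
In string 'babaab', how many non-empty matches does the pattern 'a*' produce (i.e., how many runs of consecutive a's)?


Pattern 'a*' matches zero or more a's. We want non-empty runs of consecutive a's.
String: 'babaab'
Walking through the string to find runs of a's:
  Run 1: positions 1-1 -> 'a'
  Run 2: positions 3-4 -> 'aa'
Non-empty runs found: ['a', 'aa']
Count: 2

2


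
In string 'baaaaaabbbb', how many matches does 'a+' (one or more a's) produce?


Pattern 'a+' matches one or more consecutive a's.
String: 'baaaaaabbbb'
Scanning for runs of a:
  Match 1: 'aaaaaa' (length 6)
Total matches: 1

1


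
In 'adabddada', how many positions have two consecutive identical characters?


Looking for consecutive identical characters in 'adabddada':
  pos 0-1: 'a' vs 'd' -> different
  pos 1-2: 'd' vs 'a' -> different
  pos 2-3: 'a' vs 'b' -> different
  pos 3-4: 'b' vs 'd' -> different
  pos 4-5: 'd' vs 'd' -> MATCH ('dd')
  pos 5-6: 'd' vs 'a' -> different
  pos 6-7: 'a' vs 'd' -> different
  pos 7-8: 'd' vs 'a' -> different
Consecutive identical pairs: ['dd']
Count: 1

1


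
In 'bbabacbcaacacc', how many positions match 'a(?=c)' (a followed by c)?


Lookahead 'a(?=c)' matches 'a' only when followed by 'c'.
String: 'bbabacbcaacacc'
Checking each position where char is 'a':
  pos 2: 'a' -> no (next='b')
  pos 4: 'a' -> MATCH (next='c')
  pos 8: 'a' -> no (next='a')
  pos 9: 'a' -> MATCH (next='c')
  pos 11: 'a' -> MATCH (next='c')
Matching positions: [4, 9, 11]
Count: 3

3


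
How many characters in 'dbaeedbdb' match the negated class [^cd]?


Negated class [^cd] matches any char NOT in {c, d}
Scanning 'dbaeedbdb':
  pos 0: 'd' -> no (excluded)
  pos 1: 'b' -> MATCH
  pos 2: 'a' -> MATCH
  pos 3: 'e' -> MATCH
  pos 4: 'e' -> MATCH
  pos 5: 'd' -> no (excluded)
  pos 6: 'b' -> MATCH
  pos 7: 'd' -> no (excluded)
  pos 8: 'b' -> MATCH
Total matches: 6

6


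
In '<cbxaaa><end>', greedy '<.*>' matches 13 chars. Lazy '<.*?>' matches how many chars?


Greedy '<.*>' tries to match as MUCH as possible.
Lazy '<.*?>' tries to match as LITTLE as possible.

String: '<cbxaaa><end>'
Greedy '<.*>' starts at first '<' and extends to the LAST '>': '<cbxaaa><end>' (13 chars)
Lazy '<.*?>' starts at first '<' and stops at the FIRST '>': '<cbxaaa>' (8 chars)

8


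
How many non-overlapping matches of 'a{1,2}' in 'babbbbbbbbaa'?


Pattern 'a{1,2}' matches between 1 and 2 consecutive a's (greedy).
String: 'babbbbbbbbaa'
Finding runs of a's and applying greedy matching:
  Run at pos 1: 'a' (length 1)
  Run at pos 10: 'aa' (length 2)
Matches: ['a', 'aa']
Count: 2

2


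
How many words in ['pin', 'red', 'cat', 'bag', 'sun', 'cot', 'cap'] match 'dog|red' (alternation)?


Alternation 'dog|red' matches either 'dog' or 'red'.
Checking each word:
  'pin' -> no
  'red' -> MATCH
  'cat' -> no
  'bag' -> no
  'sun' -> no
  'cot' -> no
  'cap' -> no
Matches: ['red']
Count: 1

1


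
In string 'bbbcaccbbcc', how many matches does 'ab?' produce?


Pattern 'ab?' matches 'a' optionally followed by 'b'.
String: 'bbbcaccbbcc'
Scanning left to right for 'a' then checking next char:
  Match 1: 'a' (a not followed by b)
Total matches: 1

1


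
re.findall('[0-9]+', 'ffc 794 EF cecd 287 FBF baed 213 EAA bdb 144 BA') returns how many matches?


Pattern '[0-9]+' finds one or more digits.
Text: 'ffc 794 EF cecd 287 FBF baed 213 EAA bdb 144 BA'
Scanning for matches:
  Match 1: '794'
  Match 2: '287'
  Match 3: '213'
  Match 4: '144'
Total matches: 4

4


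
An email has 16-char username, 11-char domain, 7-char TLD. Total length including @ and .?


An email address has format: username@domain.tld
Username length: 16
'@' character: 1
Domain length: 11
'.' character: 1
TLD length: 7
Total = 16 + 1 + 11 + 1 + 7 = 36

36


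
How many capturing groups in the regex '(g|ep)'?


To count capturing groups, count each '(' that starts a group.
Pattern: '(g|ep)'
Walking through the pattern:
  Position 0: '(' -> group #1
Total capturing groups: 1

1


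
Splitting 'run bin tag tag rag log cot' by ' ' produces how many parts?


Splitting by ' ' breaks the string at each occurrence of the separator.
Text: 'run bin tag tag rag log cot'
Parts after split:
  Part 1: 'run'
  Part 2: 'bin'
  Part 3: 'tag'
  Part 4: 'tag'
  Part 5: 'rag'
  Part 6: 'log'
  Part 7: 'cot'
Total parts: 7

7


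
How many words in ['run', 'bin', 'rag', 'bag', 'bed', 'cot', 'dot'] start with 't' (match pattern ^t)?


Pattern ^t anchors to start of word. Check which words begin with 't':
  'run' -> no
  'bin' -> no
  'rag' -> no
  'bag' -> no
  'bed' -> no
  'cot' -> no
  'dot' -> no
Matching words: []
Count: 0

0


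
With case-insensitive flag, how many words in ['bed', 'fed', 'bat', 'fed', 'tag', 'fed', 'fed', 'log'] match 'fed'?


Case-insensitive matching: compare each word's lowercase form to 'fed'.
  'bed' -> lower='bed' -> no
  'fed' -> lower='fed' -> MATCH
  'bat' -> lower='bat' -> no
  'fed' -> lower='fed' -> MATCH
  'tag' -> lower='tag' -> no
  'fed' -> lower='fed' -> MATCH
  'fed' -> lower='fed' -> MATCH
  'log' -> lower='log' -> no
Matches: ['fed', 'fed', 'fed', 'fed']
Count: 4

4


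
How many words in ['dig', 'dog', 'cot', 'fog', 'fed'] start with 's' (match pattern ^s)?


Pattern ^s anchors to start of word. Check which words begin with 's':
  'dig' -> no
  'dog' -> no
  'cot' -> no
  'fog' -> no
  'fed' -> no
Matching words: []
Count: 0

0


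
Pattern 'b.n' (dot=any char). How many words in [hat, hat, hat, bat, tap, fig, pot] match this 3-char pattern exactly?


Pattern 'b.n' means: starts with 'b', any single char, ends with 'n'.
Checking each word (must be exactly 3 chars):
  'hat' (len=3): no
  'hat' (len=3): no
  'hat' (len=3): no
  'bat' (len=3): no
  'tap' (len=3): no
  'fig' (len=3): no
  'pot' (len=3): no
Matching words: []
Total: 0

0


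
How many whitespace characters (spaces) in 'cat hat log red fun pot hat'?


\s matches whitespace characters (spaces, tabs, etc.).
Text: 'cat hat log red fun pot hat'
This text has 7 words separated by spaces.
Number of spaces = number of words - 1 = 7 - 1 = 6

6


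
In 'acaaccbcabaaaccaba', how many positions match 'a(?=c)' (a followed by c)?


Lookahead 'a(?=c)' matches 'a' only when followed by 'c'.
String: 'acaaccbcabaaaccaba'
Checking each position where char is 'a':
  pos 0: 'a' -> MATCH (next='c')
  pos 2: 'a' -> no (next='a')
  pos 3: 'a' -> MATCH (next='c')
  pos 8: 'a' -> no (next='b')
  pos 10: 'a' -> no (next='a')
  pos 11: 'a' -> no (next='a')
  pos 12: 'a' -> MATCH (next='c')
  pos 15: 'a' -> no (next='b')
Matching positions: [0, 3, 12]
Count: 3

3


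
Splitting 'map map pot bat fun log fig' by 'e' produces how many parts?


Splitting by 'e' breaks the string at each occurrence of the separator.
Text: 'map map pot bat fun log fig'
Parts after split:
  Part 1: 'map map pot bat fun log fig'
Total parts: 1

1


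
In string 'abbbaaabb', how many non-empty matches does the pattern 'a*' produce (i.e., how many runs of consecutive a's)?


Pattern 'a*' matches zero or more a's. We want non-empty runs of consecutive a's.
String: 'abbbaaabb'
Walking through the string to find runs of a's:
  Run 1: positions 0-0 -> 'a'
  Run 2: positions 4-6 -> 'aaa'
Non-empty runs found: ['a', 'aaa']
Count: 2

2


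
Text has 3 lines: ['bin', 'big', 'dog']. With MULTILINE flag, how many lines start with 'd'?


With MULTILINE flag, ^ matches the start of each line.
Lines: ['bin', 'big', 'dog']
Checking which lines start with 'd':
  Line 1: 'bin' -> no
  Line 2: 'big' -> no
  Line 3: 'dog' -> MATCH
Matching lines: ['dog']
Count: 1

1


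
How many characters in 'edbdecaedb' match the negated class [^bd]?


Negated class [^bd] matches any char NOT in {b, d}
Scanning 'edbdecaedb':
  pos 0: 'e' -> MATCH
  pos 1: 'd' -> no (excluded)
  pos 2: 'b' -> no (excluded)
  pos 3: 'd' -> no (excluded)
  pos 4: 'e' -> MATCH
  pos 5: 'c' -> MATCH
  pos 6: 'a' -> MATCH
  pos 7: 'e' -> MATCH
  pos 8: 'd' -> no (excluded)
  pos 9: 'b' -> no (excluded)
Total matches: 5

5


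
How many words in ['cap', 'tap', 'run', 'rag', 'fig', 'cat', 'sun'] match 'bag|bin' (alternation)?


Alternation 'bag|bin' matches either 'bag' or 'bin'.
Checking each word:
  'cap' -> no
  'tap' -> no
  'run' -> no
  'rag' -> no
  'fig' -> no
  'cat' -> no
  'sun' -> no
Matches: []
Count: 0

0


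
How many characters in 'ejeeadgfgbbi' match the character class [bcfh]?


Character class [bcfh] matches any of: {b, c, f, h}
Scanning string 'ejeeadgfgbbi' character by character:
  pos 0: 'e' -> no
  pos 1: 'j' -> no
  pos 2: 'e' -> no
  pos 3: 'e' -> no
  pos 4: 'a' -> no
  pos 5: 'd' -> no
  pos 6: 'g' -> no
  pos 7: 'f' -> MATCH
  pos 8: 'g' -> no
  pos 9: 'b' -> MATCH
  pos 10: 'b' -> MATCH
  pos 11: 'i' -> no
Total matches: 3

3


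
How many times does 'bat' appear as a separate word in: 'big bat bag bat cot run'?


Scanning each word for exact match 'bat':
  Word 1: 'big' -> no
  Word 2: 'bat' -> MATCH
  Word 3: 'bag' -> no
  Word 4: 'bat' -> MATCH
  Word 5: 'cot' -> no
  Word 6: 'run' -> no
Total matches: 2

2


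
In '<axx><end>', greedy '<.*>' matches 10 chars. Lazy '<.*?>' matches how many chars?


Greedy '<.*>' tries to match as MUCH as possible.
Lazy '<.*?>' tries to match as LITTLE as possible.

String: '<axx><end>'
Greedy '<.*>' starts at first '<' and extends to the LAST '>': '<axx><end>' (10 chars)
Lazy '<.*?>' starts at first '<' and stops at the FIRST '>': '<axx>' (5 chars)

5


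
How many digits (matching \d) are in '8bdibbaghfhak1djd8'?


\d matches any digit 0-9.
Scanning '8bdibbaghfhak1djd8':
  pos 0: '8' -> DIGIT
  pos 13: '1' -> DIGIT
  pos 17: '8' -> DIGIT
Digits found: ['8', '1', '8']
Total: 3

3


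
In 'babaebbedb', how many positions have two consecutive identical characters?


Looking for consecutive identical characters in 'babaebbedb':
  pos 0-1: 'b' vs 'a' -> different
  pos 1-2: 'a' vs 'b' -> different
  pos 2-3: 'b' vs 'a' -> different
  pos 3-4: 'a' vs 'e' -> different
  pos 4-5: 'e' vs 'b' -> different
  pos 5-6: 'b' vs 'b' -> MATCH ('bb')
  pos 6-7: 'b' vs 'e' -> different
  pos 7-8: 'e' vs 'd' -> different
  pos 8-9: 'd' vs 'b' -> different
Consecutive identical pairs: ['bb']
Count: 1

1
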